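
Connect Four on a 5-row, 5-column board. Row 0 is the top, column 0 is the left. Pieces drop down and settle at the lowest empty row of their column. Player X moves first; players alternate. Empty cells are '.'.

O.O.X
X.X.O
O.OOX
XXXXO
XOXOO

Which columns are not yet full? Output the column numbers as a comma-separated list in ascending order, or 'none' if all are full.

Answer: 1,3

Derivation:
col 0: top cell = 'O' → FULL
col 1: top cell = '.' → open
col 2: top cell = 'O' → FULL
col 3: top cell = '.' → open
col 4: top cell = 'X' → FULL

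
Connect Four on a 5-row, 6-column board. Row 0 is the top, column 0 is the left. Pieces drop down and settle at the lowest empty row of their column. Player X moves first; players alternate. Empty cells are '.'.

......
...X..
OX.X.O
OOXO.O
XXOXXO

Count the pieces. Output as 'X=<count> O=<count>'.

X=8 O=8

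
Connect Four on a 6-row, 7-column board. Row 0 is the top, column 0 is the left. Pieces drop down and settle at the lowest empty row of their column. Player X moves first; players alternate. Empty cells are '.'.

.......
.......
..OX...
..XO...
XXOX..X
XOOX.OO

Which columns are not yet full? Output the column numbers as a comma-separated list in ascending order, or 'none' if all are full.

Answer: 0,1,2,3,4,5,6

Derivation:
col 0: top cell = '.' → open
col 1: top cell = '.' → open
col 2: top cell = '.' → open
col 3: top cell = '.' → open
col 4: top cell = '.' → open
col 5: top cell = '.' → open
col 6: top cell = '.' → open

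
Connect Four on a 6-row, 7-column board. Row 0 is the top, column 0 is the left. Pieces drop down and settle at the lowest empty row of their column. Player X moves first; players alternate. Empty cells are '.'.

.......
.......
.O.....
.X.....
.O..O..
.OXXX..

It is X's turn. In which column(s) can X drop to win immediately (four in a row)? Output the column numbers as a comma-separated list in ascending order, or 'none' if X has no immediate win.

Answer: 5

Derivation:
col 0: drop X → no win
col 1: drop X → no win
col 2: drop X → no win
col 3: drop X → no win
col 4: drop X → no win
col 5: drop X → WIN!
col 6: drop X → no win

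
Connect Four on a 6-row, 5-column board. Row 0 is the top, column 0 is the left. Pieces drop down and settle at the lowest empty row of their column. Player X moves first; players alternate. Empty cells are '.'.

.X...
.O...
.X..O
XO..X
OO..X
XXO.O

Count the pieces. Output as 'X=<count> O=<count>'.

X=7 O=7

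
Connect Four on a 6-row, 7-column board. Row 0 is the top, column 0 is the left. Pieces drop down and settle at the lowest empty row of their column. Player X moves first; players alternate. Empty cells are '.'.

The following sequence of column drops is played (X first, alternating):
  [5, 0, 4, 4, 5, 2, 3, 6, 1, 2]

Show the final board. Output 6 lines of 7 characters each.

Answer: .......
.......
.......
.......
..O.OX.
OXOXXXO

Derivation:
Move 1: X drops in col 5, lands at row 5
Move 2: O drops in col 0, lands at row 5
Move 3: X drops in col 4, lands at row 5
Move 4: O drops in col 4, lands at row 4
Move 5: X drops in col 5, lands at row 4
Move 6: O drops in col 2, lands at row 5
Move 7: X drops in col 3, lands at row 5
Move 8: O drops in col 6, lands at row 5
Move 9: X drops in col 1, lands at row 5
Move 10: O drops in col 2, lands at row 4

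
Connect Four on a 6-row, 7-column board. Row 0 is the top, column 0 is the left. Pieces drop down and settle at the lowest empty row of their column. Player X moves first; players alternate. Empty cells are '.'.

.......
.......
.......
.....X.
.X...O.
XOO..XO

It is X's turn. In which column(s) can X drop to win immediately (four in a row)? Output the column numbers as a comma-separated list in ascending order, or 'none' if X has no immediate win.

col 0: drop X → no win
col 1: drop X → no win
col 2: drop X → no win
col 3: drop X → no win
col 4: drop X → no win
col 5: drop X → no win
col 6: drop X → no win

Answer: none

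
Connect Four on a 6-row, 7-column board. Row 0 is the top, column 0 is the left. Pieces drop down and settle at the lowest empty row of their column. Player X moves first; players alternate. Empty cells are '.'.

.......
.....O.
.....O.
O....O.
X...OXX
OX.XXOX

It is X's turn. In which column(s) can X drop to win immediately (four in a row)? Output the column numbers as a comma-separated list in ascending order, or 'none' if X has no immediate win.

Answer: 2

Derivation:
col 0: drop X → no win
col 1: drop X → no win
col 2: drop X → WIN!
col 3: drop X → no win
col 4: drop X → no win
col 5: drop X → no win
col 6: drop X → no win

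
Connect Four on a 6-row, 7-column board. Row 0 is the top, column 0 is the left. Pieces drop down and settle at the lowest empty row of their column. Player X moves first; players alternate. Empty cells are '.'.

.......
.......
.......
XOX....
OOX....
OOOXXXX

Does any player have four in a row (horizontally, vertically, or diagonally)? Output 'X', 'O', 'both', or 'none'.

X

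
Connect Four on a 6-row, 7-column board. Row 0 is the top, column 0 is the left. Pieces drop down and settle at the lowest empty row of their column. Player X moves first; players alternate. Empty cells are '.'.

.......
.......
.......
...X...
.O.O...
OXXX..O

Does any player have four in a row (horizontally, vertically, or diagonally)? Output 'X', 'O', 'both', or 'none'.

none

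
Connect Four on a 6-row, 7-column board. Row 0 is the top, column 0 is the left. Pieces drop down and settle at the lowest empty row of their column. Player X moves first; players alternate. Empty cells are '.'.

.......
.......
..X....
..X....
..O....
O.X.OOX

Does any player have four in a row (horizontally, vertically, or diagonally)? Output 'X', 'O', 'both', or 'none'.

none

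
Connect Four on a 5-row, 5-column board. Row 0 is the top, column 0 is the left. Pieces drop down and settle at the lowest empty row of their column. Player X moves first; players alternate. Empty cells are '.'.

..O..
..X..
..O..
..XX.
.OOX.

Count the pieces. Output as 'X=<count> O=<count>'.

X=4 O=4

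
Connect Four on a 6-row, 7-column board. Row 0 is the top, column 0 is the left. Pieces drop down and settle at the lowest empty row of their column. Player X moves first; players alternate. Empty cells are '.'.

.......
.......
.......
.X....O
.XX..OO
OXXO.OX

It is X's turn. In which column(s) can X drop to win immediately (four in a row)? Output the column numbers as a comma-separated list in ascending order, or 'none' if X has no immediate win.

Answer: 1

Derivation:
col 0: drop X → no win
col 1: drop X → WIN!
col 2: drop X → no win
col 3: drop X → no win
col 4: drop X → no win
col 5: drop X → no win
col 6: drop X → no win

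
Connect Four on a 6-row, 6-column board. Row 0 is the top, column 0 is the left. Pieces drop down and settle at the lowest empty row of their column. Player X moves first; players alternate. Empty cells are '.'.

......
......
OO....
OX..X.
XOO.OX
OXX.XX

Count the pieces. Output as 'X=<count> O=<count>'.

X=8 O=7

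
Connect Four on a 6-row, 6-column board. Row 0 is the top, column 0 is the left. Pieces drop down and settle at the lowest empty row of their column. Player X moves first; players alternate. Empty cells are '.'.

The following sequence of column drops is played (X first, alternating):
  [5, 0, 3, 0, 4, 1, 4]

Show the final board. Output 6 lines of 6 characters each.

Move 1: X drops in col 5, lands at row 5
Move 2: O drops in col 0, lands at row 5
Move 3: X drops in col 3, lands at row 5
Move 4: O drops in col 0, lands at row 4
Move 5: X drops in col 4, lands at row 5
Move 6: O drops in col 1, lands at row 5
Move 7: X drops in col 4, lands at row 4

Answer: ......
......
......
......
O...X.
OO.XXX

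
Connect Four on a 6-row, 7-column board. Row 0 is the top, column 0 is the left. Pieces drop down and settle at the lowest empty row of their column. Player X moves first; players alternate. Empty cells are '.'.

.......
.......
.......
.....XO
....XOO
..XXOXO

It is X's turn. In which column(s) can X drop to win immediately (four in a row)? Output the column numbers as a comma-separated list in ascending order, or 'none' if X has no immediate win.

col 0: drop X → no win
col 1: drop X → no win
col 2: drop X → no win
col 3: drop X → no win
col 4: drop X → no win
col 5: drop X → no win
col 6: drop X → WIN!

Answer: 6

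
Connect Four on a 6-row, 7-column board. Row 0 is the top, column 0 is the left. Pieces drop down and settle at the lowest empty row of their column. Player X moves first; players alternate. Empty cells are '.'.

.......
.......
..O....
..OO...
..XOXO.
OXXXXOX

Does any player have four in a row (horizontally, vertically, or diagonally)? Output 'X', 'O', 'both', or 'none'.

X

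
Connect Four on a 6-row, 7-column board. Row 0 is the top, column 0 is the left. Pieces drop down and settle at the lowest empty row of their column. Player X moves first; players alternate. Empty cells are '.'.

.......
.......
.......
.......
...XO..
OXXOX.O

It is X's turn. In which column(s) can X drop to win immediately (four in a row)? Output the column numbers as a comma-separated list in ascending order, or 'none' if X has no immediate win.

col 0: drop X → no win
col 1: drop X → no win
col 2: drop X → no win
col 3: drop X → no win
col 4: drop X → no win
col 5: drop X → no win
col 6: drop X → no win

Answer: none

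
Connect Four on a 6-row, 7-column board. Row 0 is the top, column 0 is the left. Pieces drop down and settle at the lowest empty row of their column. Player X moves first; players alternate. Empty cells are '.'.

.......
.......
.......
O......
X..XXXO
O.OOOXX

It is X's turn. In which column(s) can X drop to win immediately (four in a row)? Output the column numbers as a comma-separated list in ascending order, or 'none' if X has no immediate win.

col 0: drop X → no win
col 1: drop X → no win
col 2: drop X → WIN!
col 3: drop X → no win
col 4: drop X → no win
col 5: drop X → no win
col 6: drop X → no win

Answer: 2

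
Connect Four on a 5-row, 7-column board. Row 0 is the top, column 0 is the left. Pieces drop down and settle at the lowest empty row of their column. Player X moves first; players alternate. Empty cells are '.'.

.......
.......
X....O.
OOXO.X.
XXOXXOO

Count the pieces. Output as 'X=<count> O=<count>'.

X=7 O=7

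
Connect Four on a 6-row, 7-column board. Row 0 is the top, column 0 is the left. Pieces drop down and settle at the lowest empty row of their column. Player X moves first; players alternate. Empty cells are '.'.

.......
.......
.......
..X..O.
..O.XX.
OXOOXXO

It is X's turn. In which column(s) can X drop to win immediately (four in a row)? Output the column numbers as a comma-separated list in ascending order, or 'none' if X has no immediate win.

col 0: drop X → no win
col 1: drop X → no win
col 2: drop X → no win
col 3: drop X → no win
col 4: drop X → no win
col 5: drop X → no win
col 6: drop X → no win

Answer: none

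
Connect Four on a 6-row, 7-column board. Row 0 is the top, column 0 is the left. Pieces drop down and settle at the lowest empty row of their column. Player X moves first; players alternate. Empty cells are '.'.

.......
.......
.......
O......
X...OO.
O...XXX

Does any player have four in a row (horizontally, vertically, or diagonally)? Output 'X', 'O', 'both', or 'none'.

none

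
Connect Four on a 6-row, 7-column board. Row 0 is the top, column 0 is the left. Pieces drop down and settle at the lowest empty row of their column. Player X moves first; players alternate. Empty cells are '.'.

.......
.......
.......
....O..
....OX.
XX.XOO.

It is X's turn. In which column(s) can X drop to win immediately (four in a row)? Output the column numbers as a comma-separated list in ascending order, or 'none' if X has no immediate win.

Answer: 2

Derivation:
col 0: drop X → no win
col 1: drop X → no win
col 2: drop X → WIN!
col 3: drop X → no win
col 4: drop X → no win
col 5: drop X → no win
col 6: drop X → no win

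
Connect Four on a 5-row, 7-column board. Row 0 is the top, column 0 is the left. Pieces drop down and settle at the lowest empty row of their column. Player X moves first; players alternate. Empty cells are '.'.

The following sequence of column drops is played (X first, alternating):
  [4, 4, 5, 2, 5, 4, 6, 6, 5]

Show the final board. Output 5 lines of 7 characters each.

Answer: .......
.......
....OX.
....OXO
..O.XXX

Derivation:
Move 1: X drops in col 4, lands at row 4
Move 2: O drops in col 4, lands at row 3
Move 3: X drops in col 5, lands at row 4
Move 4: O drops in col 2, lands at row 4
Move 5: X drops in col 5, lands at row 3
Move 6: O drops in col 4, lands at row 2
Move 7: X drops in col 6, lands at row 4
Move 8: O drops in col 6, lands at row 3
Move 9: X drops in col 5, lands at row 2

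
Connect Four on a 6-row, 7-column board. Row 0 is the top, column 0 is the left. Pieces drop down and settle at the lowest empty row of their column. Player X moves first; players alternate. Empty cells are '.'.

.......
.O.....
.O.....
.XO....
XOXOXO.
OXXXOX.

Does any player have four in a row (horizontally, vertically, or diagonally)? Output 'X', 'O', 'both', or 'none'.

O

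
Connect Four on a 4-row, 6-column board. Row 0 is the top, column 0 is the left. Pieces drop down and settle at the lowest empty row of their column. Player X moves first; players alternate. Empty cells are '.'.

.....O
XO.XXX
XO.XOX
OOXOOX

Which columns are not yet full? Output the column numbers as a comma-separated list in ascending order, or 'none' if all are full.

col 0: top cell = '.' → open
col 1: top cell = '.' → open
col 2: top cell = '.' → open
col 3: top cell = '.' → open
col 4: top cell = '.' → open
col 5: top cell = 'O' → FULL

Answer: 0,1,2,3,4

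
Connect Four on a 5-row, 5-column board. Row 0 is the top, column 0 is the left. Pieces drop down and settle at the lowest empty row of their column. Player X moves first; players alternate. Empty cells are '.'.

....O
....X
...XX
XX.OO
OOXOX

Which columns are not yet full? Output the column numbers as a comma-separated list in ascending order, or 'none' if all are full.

col 0: top cell = '.' → open
col 1: top cell = '.' → open
col 2: top cell = '.' → open
col 3: top cell = '.' → open
col 4: top cell = 'O' → FULL

Answer: 0,1,2,3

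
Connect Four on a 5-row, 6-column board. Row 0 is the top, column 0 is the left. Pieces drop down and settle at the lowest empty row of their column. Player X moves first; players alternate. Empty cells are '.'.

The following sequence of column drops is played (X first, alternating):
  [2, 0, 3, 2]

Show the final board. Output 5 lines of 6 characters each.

Move 1: X drops in col 2, lands at row 4
Move 2: O drops in col 0, lands at row 4
Move 3: X drops in col 3, lands at row 4
Move 4: O drops in col 2, lands at row 3

Answer: ......
......
......
..O...
O.XX..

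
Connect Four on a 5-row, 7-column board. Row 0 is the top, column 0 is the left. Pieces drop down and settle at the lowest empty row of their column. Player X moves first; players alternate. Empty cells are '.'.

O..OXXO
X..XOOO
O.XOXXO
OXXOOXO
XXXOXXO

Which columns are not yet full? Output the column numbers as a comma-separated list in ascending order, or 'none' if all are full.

col 0: top cell = 'O' → FULL
col 1: top cell = '.' → open
col 2: top cell = '.' → open
col 3: top cell = 'O' → FULL
col 4: top cell = 'X' → FULL
col 5: top cell = 'X' → FULL
col 6: top cell = 'O' → FULL

Answer: 1,2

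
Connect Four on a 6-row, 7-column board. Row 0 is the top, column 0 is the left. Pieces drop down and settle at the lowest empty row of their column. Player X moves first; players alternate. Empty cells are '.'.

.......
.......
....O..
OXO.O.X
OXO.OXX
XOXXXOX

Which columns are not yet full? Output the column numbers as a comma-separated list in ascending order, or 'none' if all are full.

col 0: top cell = '.' → open
col 1: top cell = '.' → open
col 2: top cell = '.' → open
col 3: top cell = '.' → open
col 4: top cell = '.' → open
col 5: top cell = '.' → open
col 6: top cell = '.' → open

Answer: 0,1,2,3,4,5,6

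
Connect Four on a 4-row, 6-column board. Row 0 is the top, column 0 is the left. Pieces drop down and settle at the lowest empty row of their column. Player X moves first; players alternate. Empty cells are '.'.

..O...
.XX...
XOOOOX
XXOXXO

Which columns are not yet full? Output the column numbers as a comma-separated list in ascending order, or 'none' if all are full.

Answer: 0,1,3,4,5

Derivation:
col 0: top cell = '.' → open
col 1: top cell = '.' → open
col 2: top cell = 'O' → FULL
col 3: top cell = '.' → open
col 4: top cell = '.' → open
col 5: top cell = '.' → open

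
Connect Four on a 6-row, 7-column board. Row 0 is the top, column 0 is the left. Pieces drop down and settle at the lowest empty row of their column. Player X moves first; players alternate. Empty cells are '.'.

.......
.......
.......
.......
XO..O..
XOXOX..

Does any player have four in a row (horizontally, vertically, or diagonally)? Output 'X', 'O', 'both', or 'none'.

none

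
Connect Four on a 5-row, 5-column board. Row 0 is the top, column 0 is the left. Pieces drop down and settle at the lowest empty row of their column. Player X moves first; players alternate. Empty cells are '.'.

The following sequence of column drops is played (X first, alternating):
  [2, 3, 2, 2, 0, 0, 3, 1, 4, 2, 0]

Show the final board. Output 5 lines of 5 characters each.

Move 1: X drops in col 2, lands at row 4
Move 2: O drops in col 3, lands at row 4
Move 3: X drops in col 2, lands at row 3
Move 4: O drops in col 2, lands at row 2
Move 5: X drops in col 0, lands at row 4
Move 6: O drops in col 0, lands at row 3
Move 7: X drops in col 3, lands at row 3
Move 8: O drops in col 1, lands at row 4
Move 9: X drops in col 4, lands at row 4
Move 10: O drops in col 2, lands at row 1
Move 11: X drops in col 0, lands at row 2

Answer: .....
..O..
X.O..
O.XX.
XOXOX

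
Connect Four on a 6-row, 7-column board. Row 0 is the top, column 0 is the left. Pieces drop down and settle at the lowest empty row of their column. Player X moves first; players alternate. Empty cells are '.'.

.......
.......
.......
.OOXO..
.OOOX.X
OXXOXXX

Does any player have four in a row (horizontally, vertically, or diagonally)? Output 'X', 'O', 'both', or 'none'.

none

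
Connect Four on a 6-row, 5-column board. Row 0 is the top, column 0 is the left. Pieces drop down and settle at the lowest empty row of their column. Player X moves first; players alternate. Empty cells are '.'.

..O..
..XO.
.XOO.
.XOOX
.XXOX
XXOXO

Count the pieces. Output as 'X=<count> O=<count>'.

X=10 O=9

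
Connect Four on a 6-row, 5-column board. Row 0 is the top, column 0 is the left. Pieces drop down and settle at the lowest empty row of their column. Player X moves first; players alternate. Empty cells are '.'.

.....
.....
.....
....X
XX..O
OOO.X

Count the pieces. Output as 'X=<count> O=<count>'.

X=4 O=4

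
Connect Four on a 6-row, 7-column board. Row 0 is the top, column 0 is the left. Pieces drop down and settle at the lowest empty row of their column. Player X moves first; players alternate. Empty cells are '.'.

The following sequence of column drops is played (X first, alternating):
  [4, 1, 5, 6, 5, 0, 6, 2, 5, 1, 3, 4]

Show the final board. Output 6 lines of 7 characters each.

Answer: .......
.......
.......
.....X.
.O..OXX
OOOXXXO

Derivation:
Move 1: X drops in col 4, lands at row 5
Move 2: O drops in col 1, lands at row 5
Move 3: X drops in col 5, lands at row 5
Move 4: O drops in col 6, lands at row 5
Move 5: X drops in col 5, lands at row 4
Move 6: O drops in col 0, lands at row 5
Move 7: X drops in col 6, lands at row 4
Move 8: O drops in col 2, lands at row 5
Move 9: X drops in col 5, lands at row 3
Move 10: O drops in col 1, lands at row 4
Move 11: X drops in col 3, lands at row 5
Move 12: O drops in col 4, lands at row 4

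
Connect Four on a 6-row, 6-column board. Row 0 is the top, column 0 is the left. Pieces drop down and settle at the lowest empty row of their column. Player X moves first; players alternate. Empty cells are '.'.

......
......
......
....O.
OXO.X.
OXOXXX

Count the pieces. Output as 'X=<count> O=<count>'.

X=6 O=5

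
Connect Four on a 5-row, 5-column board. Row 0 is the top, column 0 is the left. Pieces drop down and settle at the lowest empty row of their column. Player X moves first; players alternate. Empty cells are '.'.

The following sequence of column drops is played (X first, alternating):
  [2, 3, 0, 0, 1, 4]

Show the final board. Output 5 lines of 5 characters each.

Answer: .....
.....
.....
O....
XXXOO

Derivation:
Move 1: X drops in col 2, lands at row 4
Move 2: O drops in col 3, lands at row 4
Move 3: X drops in col 0, lands at row 4
Move 4: O drops in col 0, lands at row 3
Move 5: X drops in col 1, lands at row 4
Move 6: O drops in col 4, lands at row 4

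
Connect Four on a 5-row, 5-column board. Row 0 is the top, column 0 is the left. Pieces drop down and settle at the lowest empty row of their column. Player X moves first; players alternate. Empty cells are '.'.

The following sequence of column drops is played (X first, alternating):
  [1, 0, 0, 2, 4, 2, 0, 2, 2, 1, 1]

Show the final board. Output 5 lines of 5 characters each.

Answer: .....
..X..
XXO..
XOO..
OXO.X

Derivation:
Move 1: X drops in col 1, lands at row 4
Move 2: O drops in col 0, lands at row 4
Move 3: X drops in col 0, lands at row 3
Move 4: O drops in col 2, lands at row 4
Move 5: X drops in col 4, lands at row 4
Move 6: O drops in col 2, lands at row 3
Move 7: X drops in col 0, lands at row 2
Move 8: O drops in col 2, lands at row 2
Move 9: X drops in col 2, lands at row 1
Move 10: O drops in col 1, lands at row 3
Move 11: X drops in col 1, lands at row 2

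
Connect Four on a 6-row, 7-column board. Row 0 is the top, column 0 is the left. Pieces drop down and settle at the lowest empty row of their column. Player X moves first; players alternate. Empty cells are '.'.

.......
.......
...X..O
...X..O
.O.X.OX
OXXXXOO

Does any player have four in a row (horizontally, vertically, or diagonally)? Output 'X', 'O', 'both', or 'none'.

X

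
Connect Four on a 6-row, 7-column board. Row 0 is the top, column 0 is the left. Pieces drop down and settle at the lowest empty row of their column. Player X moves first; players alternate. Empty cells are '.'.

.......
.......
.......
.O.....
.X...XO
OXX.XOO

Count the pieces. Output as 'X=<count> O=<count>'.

X=5 O=5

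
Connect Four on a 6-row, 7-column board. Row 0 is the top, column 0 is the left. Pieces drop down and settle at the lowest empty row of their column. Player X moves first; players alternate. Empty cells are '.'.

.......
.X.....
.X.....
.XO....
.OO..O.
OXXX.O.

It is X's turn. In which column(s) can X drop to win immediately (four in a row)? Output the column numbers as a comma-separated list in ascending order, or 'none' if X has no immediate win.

col 0: drop X → no win
col 1: drop X → WIN!
col 2: drop X → no win
col 3: drop X → no win
col 4: drop X → WIN!
col 5: drop X → no win
col 6: drop X → no win

Answer: 1,4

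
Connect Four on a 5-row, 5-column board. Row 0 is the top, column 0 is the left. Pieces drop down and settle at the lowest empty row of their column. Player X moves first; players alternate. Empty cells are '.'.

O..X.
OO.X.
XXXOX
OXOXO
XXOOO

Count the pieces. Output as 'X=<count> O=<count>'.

X=10 O=10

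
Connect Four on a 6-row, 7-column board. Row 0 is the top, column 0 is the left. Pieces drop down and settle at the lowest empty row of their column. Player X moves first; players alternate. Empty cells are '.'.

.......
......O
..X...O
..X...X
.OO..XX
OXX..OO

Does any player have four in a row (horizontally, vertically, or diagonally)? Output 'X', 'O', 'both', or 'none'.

none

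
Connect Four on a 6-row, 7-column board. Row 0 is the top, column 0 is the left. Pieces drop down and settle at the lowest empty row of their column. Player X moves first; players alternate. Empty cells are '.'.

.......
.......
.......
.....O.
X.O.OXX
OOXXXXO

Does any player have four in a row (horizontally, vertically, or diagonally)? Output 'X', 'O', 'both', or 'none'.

X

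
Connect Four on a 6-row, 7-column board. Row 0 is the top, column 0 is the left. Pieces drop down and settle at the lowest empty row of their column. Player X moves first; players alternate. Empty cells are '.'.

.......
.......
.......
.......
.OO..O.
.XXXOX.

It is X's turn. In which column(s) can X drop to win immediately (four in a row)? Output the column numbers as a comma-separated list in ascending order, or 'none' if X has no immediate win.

Answer: 0

Derivation:
col 0: drop X → WIN!
col 1: drop X → no win
col 2: drop X → no win
col 3: drop X → no win
col 4: drop X → no win
col 5: drop X → no win
col 6: drop X → no win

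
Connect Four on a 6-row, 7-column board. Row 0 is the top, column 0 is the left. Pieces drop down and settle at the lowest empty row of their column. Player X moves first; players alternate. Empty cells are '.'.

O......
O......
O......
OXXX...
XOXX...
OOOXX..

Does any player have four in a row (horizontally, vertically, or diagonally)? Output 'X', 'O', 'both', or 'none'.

O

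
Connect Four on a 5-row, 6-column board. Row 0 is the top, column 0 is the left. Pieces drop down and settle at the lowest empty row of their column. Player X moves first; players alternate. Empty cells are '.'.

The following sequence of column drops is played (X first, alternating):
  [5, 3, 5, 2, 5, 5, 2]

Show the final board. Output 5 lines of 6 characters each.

Move 1: X drops in col 5, lands at row 4
Move 2: O drops in col 3, lands at row 4
Move 3: X drops in col 5, lands at row 3
Move 4: O drops in col 2, lands at row 4
Move 5: X drops in col 5, lands at row 2
Move 6: O drops in col 5, lands at row 1
Move 7: X drops in col 2, lands at row 3

Answer: ......
.....O
.....X
..X..X
..OO.X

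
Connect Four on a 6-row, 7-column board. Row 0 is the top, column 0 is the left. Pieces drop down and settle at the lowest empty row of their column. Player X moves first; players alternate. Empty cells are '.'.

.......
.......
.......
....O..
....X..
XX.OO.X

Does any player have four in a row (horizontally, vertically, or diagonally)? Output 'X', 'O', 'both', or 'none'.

none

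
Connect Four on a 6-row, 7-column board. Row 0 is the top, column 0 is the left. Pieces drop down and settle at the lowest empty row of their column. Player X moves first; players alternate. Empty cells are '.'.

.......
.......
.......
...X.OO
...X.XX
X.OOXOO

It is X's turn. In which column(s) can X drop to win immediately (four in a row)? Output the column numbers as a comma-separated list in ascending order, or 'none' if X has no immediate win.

Answer: 4

Derivation:
col 0: drop X → no win
col 1: drop X → no win
col 2: drop X → no win
col 3: drop X → no win
col 4: drop X → WIN!
col 5: drop X → no win
col 6: drop X → no win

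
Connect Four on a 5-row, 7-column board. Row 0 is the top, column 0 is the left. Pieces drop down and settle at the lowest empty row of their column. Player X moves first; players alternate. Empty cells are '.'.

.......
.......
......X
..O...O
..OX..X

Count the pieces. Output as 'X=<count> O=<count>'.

X=3 O=3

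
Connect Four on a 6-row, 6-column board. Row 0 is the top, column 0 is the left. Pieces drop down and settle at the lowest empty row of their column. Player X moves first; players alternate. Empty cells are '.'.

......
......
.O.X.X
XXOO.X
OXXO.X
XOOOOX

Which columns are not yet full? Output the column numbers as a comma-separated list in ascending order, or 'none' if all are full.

col 0: top cell = '.' → open
col 1: top cell = '.' → open
col 2: top cell = '.' → open
col 3: top cell = '.' → open
col 4: top cell = '.' → open
col 5: top cell = '.' → open

Answer: 0,1,2,3,4,5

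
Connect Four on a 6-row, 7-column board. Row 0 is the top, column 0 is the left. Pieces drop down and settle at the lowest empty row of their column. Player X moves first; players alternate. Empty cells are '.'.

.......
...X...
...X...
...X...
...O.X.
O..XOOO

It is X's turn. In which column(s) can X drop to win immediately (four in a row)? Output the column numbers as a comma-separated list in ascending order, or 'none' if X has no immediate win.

Answer: 3

Derivation:
col 0: drop X → no win
col 1: drop X → no win
col 2: drop X → no win
col 3: drop X → WIN!
col 4: drop X → no win
col 5: drop X → no win
col 6: drop X → no win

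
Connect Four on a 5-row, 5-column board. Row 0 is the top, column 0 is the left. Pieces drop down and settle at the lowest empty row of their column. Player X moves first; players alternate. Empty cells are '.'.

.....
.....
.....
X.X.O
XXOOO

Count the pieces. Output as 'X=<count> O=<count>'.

X=4 O=4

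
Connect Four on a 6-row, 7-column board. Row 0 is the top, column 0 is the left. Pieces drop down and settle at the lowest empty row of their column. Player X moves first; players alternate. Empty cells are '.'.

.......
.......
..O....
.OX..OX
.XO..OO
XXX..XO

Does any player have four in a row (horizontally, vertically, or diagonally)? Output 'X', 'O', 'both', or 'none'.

none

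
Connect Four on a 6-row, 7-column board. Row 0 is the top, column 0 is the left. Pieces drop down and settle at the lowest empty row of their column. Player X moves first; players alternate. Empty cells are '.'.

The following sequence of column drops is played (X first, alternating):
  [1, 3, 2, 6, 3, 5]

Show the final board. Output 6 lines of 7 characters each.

Answer: .......
.......
.......
.......
...X...
.XXO.OO

Derivation:
Move 1: X drops in col 1, lands at row 5
Move 2: O drops in col 3, lands at row 5
Move 3: X drops in col 2, lands at row 5
Move 4: O drops in col 6, lands at row 5
Move 5: X drops in col 3, lands at row 4
Move 6: O drops in col 5, lands at row 5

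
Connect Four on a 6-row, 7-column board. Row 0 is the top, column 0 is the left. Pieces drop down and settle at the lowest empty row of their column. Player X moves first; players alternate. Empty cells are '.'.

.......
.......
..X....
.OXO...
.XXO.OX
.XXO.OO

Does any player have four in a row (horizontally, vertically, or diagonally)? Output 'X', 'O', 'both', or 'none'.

X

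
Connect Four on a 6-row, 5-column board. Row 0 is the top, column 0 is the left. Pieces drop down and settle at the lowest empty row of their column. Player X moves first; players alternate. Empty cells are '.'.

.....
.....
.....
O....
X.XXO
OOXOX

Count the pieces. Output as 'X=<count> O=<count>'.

X=5 O=5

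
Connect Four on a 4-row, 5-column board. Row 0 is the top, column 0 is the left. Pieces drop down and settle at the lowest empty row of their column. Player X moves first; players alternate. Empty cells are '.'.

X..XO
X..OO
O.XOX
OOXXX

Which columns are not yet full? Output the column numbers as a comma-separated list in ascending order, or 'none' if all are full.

col 0: top cell = 'X' → FULL
col 1: top cell = '.' → open
col 2: top cell = '.' → open
col 3: top cell = 'X' → FULL
col 4: top cell = 'O' → FULL

Answer: 1,2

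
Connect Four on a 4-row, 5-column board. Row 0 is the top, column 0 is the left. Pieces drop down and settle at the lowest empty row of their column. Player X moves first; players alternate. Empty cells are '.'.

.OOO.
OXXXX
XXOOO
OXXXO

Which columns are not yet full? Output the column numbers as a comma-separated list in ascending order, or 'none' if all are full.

col 0: top cell = '.' → open
col 1: top cell = 'O' → FULL
col 2: top cell = 'O' → FULL
col 3: top cell = 'O' → FULL
col 4: top cell = '.' → open

Answer: 0,4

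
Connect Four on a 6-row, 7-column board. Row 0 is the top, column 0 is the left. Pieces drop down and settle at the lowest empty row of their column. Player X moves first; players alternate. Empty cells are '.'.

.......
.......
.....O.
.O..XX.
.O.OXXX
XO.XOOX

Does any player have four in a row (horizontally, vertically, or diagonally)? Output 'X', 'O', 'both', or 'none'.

none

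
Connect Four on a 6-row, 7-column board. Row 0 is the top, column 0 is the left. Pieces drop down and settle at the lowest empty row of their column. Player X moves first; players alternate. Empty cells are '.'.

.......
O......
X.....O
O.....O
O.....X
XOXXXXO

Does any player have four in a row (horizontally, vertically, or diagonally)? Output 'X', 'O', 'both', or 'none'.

X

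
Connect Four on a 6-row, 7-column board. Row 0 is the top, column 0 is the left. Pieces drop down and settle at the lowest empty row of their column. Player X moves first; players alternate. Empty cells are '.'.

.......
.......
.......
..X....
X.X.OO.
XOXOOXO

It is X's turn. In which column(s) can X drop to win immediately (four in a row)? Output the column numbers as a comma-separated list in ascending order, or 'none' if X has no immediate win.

col 0: drop X → no win
col 1: drop X → no win
col 2: drop X → WIN!
col 3: drop X → no win
col 4: drop X → no win
col 5: drop X → no win
col 6: drop X → no win

Answer: 2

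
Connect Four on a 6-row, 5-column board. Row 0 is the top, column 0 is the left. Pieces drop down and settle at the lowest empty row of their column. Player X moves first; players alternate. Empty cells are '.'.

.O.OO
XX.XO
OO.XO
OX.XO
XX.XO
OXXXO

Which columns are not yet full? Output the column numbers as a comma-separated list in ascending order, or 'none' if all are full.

Answer: 0,2

Derivation:
col 0: top cell = '.' → open
col 1: top cell = 'O' → FULL
col 2: top cell = '.' → open
col 3: top cell = 'O' → FULL
col 4: top cell = 'O' → FULL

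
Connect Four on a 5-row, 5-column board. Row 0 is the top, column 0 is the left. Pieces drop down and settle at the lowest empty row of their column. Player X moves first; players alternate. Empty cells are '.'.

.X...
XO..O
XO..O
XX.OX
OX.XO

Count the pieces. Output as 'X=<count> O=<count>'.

X=8 O=7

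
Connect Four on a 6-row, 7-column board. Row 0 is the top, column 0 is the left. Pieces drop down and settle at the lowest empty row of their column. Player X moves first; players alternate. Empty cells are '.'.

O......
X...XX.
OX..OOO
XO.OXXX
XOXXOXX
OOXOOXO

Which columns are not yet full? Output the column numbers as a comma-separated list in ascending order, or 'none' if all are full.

col 0: top cell = 'O' → FULL
col 1: top cell = '.' → open
col 2: top cell = '.' → open
col 3: top cell = '.' → open
col 4: top cell = '.' → open
col 5: top cell = '.' → open
col 6: top cell = '.' → open

Answer: 1,2,3,4,5,6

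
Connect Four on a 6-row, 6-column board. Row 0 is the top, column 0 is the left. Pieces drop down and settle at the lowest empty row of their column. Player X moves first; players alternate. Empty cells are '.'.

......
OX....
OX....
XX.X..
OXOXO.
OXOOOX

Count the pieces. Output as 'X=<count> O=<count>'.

X=9 O=9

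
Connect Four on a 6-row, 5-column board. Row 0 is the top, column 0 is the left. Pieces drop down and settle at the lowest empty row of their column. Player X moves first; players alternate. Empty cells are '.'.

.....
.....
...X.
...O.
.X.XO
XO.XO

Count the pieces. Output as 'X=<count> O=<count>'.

X=5 O=4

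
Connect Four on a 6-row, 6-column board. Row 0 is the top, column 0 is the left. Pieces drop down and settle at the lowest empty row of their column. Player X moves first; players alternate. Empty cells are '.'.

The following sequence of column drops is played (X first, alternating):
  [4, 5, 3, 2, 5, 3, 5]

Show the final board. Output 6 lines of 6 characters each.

Answer: ......
......
......
.....X
...O.X
..OXXO

Derivation:
Move 1: X drops in col 4, lands at row 5
Move 2: O drops in col 5, lands at row 5
Move 3: X drops in col 3, lands at row 5
Move 4: O drops in col 2, lands at row 5
Move 5: X drops in col 5, lands at row 4
Move 6: O drops in col 3, lands at row 4
Move 7: X drops in col 5, lands at row 3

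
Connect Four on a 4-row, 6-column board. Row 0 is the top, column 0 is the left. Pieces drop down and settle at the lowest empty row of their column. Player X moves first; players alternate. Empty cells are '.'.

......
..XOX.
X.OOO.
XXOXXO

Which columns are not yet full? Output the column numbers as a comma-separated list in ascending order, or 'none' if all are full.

col 0: top cell = '.' → open
col 1: top cell = '.' → open
col 2: top cell = '.' → open
col 3: top cell = '.' → open
col 4: top cell = '.' → open
col 5: top cell = '.' → open

Answer: 0,1,2,3,4,5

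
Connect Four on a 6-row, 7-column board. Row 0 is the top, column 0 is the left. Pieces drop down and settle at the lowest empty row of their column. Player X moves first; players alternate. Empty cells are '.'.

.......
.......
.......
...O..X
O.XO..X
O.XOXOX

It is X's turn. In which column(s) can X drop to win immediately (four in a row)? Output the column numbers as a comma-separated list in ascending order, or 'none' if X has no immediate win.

col 0: drop X → no win
col 1: drop X → no win
col 2: drop X → no win
col 3: drop X → no win
col 4: drop X → no win
col 5: drop X → no win
col 6: drop X → WIN!

Answer: 6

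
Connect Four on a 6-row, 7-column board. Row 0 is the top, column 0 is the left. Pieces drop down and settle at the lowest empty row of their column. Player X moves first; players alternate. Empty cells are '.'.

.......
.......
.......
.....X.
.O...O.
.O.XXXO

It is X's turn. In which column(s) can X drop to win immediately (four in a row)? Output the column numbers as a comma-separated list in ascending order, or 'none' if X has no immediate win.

Answer: 2

Derivation:
col 0: drop X → no win
col 1: drop X → no win
col 2: drop X → WIN!
col 3: drop X → no win
col 4: drop X → no win
col 5: drop X → no win
col 6: drop X → no win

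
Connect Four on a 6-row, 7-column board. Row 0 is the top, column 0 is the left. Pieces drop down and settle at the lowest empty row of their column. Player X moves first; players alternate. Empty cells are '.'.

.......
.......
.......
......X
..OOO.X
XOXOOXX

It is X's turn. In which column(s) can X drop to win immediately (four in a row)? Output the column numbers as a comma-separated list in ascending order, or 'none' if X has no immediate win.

col 0: drop X → no win
col 1: drop X → no win
col 2: drop X → no win
col 3: drop X → no win
col 4: drop X → no win
col 5: drop X → no win
col 6: drop X → WIN!

Answer: 6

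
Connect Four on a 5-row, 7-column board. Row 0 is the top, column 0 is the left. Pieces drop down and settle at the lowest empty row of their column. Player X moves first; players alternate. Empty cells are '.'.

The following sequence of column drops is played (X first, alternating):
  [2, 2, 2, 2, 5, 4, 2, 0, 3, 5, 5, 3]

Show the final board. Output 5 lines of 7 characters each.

Answer: ..X....
..O....
..X..X.
..OO.O.
O.XXOX.

Derivation:
Move 1: X drops in col 2, lands at row 4
Move 2: O drops in col 2, lands at row 3
Move 3: X drops in col 2, lands at row 2
Move 4: O drops in col 2, lands at row 1
Move 5: X drops in col 5, lands at row 4
Move 6: O drops in col 4, lands at row 4
Move 7: X drops in col 2, lands at row 0
Move 8: O drops in col 0, lands at row 4
Move 9: X drops in col 3, lands at row 4
Move 10: O drops in col 5, lands at row 3
Move 11: X drops in col 5, lands at row 2
Move 12: O drops in col 3, lands at row 3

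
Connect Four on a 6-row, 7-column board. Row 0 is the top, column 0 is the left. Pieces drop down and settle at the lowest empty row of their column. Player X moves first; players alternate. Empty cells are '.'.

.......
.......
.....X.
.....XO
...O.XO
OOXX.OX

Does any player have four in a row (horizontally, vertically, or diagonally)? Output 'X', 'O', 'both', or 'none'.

none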